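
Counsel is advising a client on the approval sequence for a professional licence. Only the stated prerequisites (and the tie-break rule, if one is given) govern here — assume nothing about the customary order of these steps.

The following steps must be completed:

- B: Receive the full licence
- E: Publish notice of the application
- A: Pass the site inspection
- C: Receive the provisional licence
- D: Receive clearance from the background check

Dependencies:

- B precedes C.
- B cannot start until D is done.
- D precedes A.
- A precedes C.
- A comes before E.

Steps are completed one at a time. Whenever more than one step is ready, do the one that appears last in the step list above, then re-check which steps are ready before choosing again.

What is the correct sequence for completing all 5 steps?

D A E B C

D has no prerequisites → D first.
Now A and B have their prerequisites met. A is listed later, so A next.
E now also ready, so the ready set is {E, B}; E is listed later → E.
That leaves B as the only ready step → B.
C is the only step now ready → C.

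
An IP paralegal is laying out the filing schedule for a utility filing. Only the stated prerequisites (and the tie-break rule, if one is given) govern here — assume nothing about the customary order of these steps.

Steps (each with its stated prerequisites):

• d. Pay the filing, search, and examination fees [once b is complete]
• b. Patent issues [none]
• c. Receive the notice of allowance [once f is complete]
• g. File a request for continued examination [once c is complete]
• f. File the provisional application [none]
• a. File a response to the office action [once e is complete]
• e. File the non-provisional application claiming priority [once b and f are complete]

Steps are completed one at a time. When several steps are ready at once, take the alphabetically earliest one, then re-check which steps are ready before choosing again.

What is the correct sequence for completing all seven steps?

b → d → f → c → e → a → g

b and f have no prerequisites; b has the earlier label, so b is first.
d now also ready, so the ready set is {d, f}; d has the earlier label → d.
That leaves f as the only ready step → f.
Now c and e have their prerequisites met. c has the earlier label, so c next.
g now also ready, so the ready set is {e, g}; e has the earlier label → e.
a now also ready, so the ready set is {a, g}; a has the earlier label → a.
g needed c, now all done → g.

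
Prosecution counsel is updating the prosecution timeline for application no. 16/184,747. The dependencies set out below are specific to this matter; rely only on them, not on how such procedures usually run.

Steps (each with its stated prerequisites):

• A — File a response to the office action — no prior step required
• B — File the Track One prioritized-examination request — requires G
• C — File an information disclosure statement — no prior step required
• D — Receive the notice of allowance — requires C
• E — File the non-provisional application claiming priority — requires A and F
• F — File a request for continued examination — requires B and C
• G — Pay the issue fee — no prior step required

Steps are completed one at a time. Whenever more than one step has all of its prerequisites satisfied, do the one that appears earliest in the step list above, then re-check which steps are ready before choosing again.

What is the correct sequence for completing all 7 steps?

Nothing is required for A, C and G. A is listed earlier → A first.
Now C and G have their prerequisites met. C is listed earlier, so C next.
Now D and G have their prerequisites met. D is listed earlier, so D next.
G is the only step now ready → G.
B needed G, now all done → B.
F is the only step now ready → F.
That leaves E as the only ready step → E.

A, C, D, G, B, F, E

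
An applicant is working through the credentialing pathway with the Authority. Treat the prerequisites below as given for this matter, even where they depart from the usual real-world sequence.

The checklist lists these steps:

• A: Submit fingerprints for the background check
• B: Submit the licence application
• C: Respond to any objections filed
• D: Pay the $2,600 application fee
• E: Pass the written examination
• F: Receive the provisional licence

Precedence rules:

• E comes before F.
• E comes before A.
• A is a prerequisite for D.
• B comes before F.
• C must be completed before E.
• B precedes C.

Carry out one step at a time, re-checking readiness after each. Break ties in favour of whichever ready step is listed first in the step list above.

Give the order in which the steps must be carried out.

B is the only step with nothing outstanding, so it goes first.
C needed B, now all done → C.
E is the only step now ready → E.
Now A and F have their prerequisites met. A is listed earlier, so A next.
Now D and F have their prerequisites met. D is listed earlier, so D next.
That leaves F as the only ready step → F.

B → C → E → A → D → F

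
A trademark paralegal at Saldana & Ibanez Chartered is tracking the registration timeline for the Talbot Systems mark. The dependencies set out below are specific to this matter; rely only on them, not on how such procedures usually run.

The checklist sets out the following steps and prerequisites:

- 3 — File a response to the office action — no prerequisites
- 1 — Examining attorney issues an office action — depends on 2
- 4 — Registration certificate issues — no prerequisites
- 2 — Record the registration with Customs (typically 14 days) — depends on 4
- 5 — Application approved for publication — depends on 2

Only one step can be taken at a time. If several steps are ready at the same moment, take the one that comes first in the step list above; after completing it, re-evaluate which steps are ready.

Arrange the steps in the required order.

Nothing is required for 3 and 4. 3 is listed earlier → 3 first.
That leaves 4 as the only ready step → 4.
That leaves 2 as the only ready step → 2.
Now 1 and 5 have their prerequisites met. 1 is listed earlier, so 1 next.
5 needed 2, now all done → 5.

3 4 2 1 5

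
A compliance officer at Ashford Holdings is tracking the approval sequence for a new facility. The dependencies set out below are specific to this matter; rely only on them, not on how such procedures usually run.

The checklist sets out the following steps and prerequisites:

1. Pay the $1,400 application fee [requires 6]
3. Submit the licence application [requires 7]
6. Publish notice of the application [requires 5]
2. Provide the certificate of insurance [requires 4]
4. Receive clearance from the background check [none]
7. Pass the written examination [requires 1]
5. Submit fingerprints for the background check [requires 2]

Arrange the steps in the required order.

Only 4 has no prerequisites, so it is first.
2 needed 4, now all done → 2.
5 needed 2, now all done → 5.
Next only 6 has its prerequisites met → 6.
1 needed 6, now all done → 1.
7 needed 1, now all done → 7.
Next only 3 has its prerequisites met → 3.

4, 2, 5, 6, 1, 7, 3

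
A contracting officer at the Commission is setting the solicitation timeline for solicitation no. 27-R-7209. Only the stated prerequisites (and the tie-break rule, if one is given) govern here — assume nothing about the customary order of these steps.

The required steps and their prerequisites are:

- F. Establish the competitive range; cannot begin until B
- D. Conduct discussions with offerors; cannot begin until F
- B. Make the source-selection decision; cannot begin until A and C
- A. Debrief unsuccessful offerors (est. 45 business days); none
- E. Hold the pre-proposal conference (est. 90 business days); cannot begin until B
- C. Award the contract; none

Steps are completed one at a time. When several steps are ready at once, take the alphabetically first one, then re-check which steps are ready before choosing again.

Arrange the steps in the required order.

Nothing is required for A and C. A has the earlier label → A first.
Next only C has its prerequisites met → C.
Next only B has its prerequisites met → B.
Ready: E and F. E has the earlier label → E.
F needed B, now all done → F.
D needed F, now all done → D.

A C B E F D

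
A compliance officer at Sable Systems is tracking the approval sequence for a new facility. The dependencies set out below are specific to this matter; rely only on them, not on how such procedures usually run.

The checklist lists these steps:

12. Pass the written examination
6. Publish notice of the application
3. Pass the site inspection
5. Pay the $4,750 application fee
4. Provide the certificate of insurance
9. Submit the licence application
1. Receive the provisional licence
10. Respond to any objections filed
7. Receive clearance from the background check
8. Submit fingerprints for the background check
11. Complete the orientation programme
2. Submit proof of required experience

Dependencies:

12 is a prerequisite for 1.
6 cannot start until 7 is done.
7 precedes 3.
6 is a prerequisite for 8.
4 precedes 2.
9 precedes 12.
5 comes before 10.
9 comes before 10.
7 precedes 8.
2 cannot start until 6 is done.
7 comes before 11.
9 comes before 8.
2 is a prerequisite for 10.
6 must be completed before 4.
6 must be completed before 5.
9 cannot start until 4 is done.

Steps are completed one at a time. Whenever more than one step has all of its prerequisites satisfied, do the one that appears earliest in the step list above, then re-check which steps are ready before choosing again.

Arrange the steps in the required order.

Only 7 has no prerequisites, so it is first.
Ready: 6, 3 and 11. 6 is listed earlier → 6.
Now 3, 5, 4 and 11 have their prerequisites met. 3 is listed earlier, so 3 next.
Now 5, 4 and 11 have their prerequisites met. 5 is listed earlier, so 5 next.
Ready: 4 and 11. 4 is listed earlier → 4.
9 and 2 now also ready, so the ready set is {9, 11, 2}; 9 is listed earlier → 9.
12 and 8 now also ready, so the ready set is {12, 8, 11, 2}; 12 is listed earlier → 12.
1, 8, 11 and 2 are all available; 1 is listed earlier → 1.
8, 11 and 2 are all available; 8 is listed earlier → 8.
Ready: 11 and 2. 11 is listed earlier → 11.
2 needed 6 and 4, now all done → 2.
That leaves 10 as the only ready step → 10.

7 → 6 → 3 → 5 → 4 → 9 → 12 → 1 → 8 → 11 → 2 → 10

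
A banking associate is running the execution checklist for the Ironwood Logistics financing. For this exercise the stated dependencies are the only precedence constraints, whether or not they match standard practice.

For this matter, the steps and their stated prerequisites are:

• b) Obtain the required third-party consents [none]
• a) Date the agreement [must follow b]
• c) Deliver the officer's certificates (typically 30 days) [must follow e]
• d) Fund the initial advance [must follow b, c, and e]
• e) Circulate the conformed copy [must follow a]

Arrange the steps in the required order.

b → a → e → c → d

b is the only step with nothing outstanding, so it goes first.
That leaves a as the only ready step → a.
That leaves e as the only ready step → e.
c is the only step now ready → c.
Next only d has its prerequisites met → d.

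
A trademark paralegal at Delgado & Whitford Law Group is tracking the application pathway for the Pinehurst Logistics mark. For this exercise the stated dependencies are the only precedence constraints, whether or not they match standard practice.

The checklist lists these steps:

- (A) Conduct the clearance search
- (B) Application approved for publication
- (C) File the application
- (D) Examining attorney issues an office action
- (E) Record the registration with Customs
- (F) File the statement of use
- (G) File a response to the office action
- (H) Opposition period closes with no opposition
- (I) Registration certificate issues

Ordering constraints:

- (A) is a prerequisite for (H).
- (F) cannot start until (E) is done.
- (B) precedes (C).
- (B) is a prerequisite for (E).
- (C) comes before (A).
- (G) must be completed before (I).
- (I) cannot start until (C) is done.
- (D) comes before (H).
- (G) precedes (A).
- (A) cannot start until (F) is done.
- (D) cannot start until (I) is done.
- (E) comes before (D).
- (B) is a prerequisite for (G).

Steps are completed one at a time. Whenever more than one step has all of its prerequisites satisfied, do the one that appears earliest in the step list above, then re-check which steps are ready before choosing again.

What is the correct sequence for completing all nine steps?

(B) → (C) → (E) → (F) → (G) → (A) → (I) → (D) → (H)

Only (B) has no prerequisites, so it is first.
Now (C), (E) and (G) have their prerequisites met. (C) is listed earlier, so (C) next.
Now (E) and (G) have their prerequisites met. (E) is listed earlier, so (E) next.
Now (F) and (G) have their prerequisites met. (F) is listed earlier, so (F) next.
(G) is the only step now ready → (G).
Now (A) and (I) have their prerequisites met. (A) is listed earlier, so (A) next.
Next only (I) has its prerequisites met → (I).
(D) needed (E) and (I), now all done → (D).
(H) is the only step now ready → (H).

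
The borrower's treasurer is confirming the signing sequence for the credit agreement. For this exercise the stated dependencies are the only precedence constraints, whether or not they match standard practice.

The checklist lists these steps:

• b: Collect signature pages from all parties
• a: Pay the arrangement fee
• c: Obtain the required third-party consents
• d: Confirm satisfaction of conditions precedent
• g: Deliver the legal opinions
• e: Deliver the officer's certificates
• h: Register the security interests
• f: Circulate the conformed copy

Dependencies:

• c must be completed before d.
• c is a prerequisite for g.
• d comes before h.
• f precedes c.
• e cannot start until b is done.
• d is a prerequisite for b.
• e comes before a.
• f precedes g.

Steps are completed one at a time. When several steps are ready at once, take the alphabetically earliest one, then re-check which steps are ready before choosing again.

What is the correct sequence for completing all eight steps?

f, c, d, b, e, a, g, h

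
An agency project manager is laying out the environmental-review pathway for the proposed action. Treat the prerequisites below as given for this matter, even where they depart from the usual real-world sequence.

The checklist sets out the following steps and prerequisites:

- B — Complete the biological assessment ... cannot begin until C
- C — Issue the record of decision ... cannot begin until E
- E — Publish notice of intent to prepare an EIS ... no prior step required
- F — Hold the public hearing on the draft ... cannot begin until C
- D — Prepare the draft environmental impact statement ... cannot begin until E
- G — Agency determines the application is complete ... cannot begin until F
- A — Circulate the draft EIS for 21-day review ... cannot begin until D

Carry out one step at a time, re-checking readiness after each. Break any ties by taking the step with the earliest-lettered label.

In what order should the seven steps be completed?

E, C, B, D, A, F, G

Only E has no prerequisites, so it is first.
Now C and D have their prerequisites met. C has the earlier label, so C next.
Ready: B, D and F. B has the earlier label → B.
D and F are both available; D has the earlier label → D.
A now also ready, so the ready set is {A, F}; A has the earlier label → A.
F needed C, now all done → F.
G is the only step now ready → G.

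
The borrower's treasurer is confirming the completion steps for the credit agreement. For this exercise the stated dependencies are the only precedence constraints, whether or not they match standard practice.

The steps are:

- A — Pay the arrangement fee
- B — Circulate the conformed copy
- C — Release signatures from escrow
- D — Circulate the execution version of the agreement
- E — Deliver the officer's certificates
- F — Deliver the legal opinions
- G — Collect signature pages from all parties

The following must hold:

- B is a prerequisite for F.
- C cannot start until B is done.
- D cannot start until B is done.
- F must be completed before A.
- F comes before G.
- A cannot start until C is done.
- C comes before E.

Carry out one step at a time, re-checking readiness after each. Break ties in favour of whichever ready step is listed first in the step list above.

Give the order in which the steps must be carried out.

B has no prerequisites → B first.
C, D and F are all available; C is listed earlier → C.
Ready: D, E and F. D is listed earlier → D.
E and F are both available; E is listed earlier → E.
F needed B, now all done → F.
Now A and G have their prerequisites met. A is listed earlier, so A next.
G needed F, now all done → G.

B C D E F A G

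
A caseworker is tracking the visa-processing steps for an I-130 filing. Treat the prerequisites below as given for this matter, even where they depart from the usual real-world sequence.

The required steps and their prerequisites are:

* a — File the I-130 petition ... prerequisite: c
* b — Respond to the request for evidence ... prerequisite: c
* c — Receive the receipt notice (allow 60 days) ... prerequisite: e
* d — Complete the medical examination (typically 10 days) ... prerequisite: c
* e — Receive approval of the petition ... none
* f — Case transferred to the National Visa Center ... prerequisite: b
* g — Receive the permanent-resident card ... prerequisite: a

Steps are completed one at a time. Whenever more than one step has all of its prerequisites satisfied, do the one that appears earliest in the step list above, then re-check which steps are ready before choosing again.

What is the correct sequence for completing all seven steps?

Only e has no prerequisites, so it is first.
c is the only step now ready → c.
Ready: a, b and d. a is listed earlier → a.
g now also ready, so the ready set is {b, d, g}; b is listed earlier → b.
d, f and g are all available; d is listed earlier → d.
Ready: f and g. f is listed earlier → f.
Next only g has its prerequisites met → g.

e → c → a → b → d → f → g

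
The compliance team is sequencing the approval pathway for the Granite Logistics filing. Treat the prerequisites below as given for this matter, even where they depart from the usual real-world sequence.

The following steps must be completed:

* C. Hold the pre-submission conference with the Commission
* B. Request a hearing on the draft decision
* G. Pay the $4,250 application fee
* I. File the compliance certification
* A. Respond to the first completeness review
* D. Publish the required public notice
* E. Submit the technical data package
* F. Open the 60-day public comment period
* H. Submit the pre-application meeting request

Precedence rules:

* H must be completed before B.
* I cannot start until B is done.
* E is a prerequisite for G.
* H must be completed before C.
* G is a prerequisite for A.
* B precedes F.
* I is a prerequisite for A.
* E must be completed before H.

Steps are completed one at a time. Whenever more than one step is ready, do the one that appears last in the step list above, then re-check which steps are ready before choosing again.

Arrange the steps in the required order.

E, H, D, G, B, F, I, A, C

Nothing is required for E and D. E is listed later → E first.
H and G now also ready, so the ready set is {H, D, G}; H is listed later → H.
B and C now also ready, so the ready set is {D, G, B, C}; D is listed later → D.
G, B and C are all available; G is listed later → G.
Ready: B and C. B is listed later → B.
Ready: F, I and C. F is listed later → F.
Ready: I and C. I is listed later → I.
A now also ready, so the ready set is {A, C}; A is listed later → A.
C needed H, now all done → C.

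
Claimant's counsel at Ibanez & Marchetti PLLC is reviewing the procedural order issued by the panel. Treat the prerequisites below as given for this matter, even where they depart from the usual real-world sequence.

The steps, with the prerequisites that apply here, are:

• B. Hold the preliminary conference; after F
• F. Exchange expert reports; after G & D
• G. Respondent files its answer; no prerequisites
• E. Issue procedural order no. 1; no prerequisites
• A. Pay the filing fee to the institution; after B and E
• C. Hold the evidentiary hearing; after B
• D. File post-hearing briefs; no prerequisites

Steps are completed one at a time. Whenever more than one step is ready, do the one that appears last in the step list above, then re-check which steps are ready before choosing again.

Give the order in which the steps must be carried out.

Nothing is required for D, E and G. D is listed later → D first.
E and G are both available; E is listed later → E.
Next only G has its prerequisites met → G.
That leaves F as the only ready step → F.
B needed F, now all done → B.
C and A are both available; C is listed later → C.
A needed E and B, now all done → A.

D E G F B C A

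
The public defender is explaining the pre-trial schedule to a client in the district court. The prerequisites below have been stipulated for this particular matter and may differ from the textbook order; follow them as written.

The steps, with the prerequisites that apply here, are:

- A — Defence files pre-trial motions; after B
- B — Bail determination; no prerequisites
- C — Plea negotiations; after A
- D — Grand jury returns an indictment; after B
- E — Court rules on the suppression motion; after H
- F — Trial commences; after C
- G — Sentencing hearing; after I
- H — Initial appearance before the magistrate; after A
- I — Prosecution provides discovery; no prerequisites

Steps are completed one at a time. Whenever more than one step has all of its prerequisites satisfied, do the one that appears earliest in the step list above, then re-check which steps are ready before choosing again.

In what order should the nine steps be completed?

B and I have no prerequisites; B is listed earlier, so B is first.
Now A, D and I have their prerequisites met. A is listed earlier, so A next.
Now C, D, H and I have their prerequisites met. C is listed earlier, so C next.
Now D, F, H and I have their prerequisites met. D is listed earlier, so D next.
Now F, H and I have their prerequisites met. F is listed earlier, so F next.
H and I are both available; H is listed earlier → H.
E now also ready, so the ready set is {E, I}; E is listed earlier → E.
That leaves I as the only ready step → I.
G needed I, now all done → G.

B, A, C, D, F, H, E, I, G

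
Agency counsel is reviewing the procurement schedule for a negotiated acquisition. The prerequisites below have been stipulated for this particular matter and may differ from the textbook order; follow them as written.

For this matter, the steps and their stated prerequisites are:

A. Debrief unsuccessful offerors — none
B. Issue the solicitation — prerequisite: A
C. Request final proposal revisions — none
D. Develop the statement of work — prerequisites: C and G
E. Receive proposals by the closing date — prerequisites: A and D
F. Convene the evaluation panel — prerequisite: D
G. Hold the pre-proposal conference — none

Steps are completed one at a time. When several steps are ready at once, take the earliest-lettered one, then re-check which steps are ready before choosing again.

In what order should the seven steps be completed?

A B C G D E F

A, C and G have no prerequisites; A has the earlier label, so A is first.
Ready: B, C and G. B has the earlier label → B.
Ready: C and G. C has the earlier label → C.
Next only G has its prerequisites met → G.
D needed C and G, now all done → D.
E and F are both available; E has the earlier label → E.
That leaves F as the only ready step → F.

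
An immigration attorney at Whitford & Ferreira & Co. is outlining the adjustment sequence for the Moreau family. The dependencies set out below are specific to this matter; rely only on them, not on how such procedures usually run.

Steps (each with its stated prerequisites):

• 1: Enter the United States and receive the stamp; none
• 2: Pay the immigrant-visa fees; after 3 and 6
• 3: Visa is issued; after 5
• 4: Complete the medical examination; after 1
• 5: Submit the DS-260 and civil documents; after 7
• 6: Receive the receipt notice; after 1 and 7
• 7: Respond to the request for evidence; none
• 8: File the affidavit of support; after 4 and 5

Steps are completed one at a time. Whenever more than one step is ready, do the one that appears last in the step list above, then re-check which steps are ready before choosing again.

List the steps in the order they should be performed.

7 5 3 1 6 4 8 2

7 and 1 have no prerequisites; 7 is listed later, so 7 is first.
5 now also ready, so the ready set is {5, 1}; 5 is listed later → 5.
3 and 1 are both available; 3 is listed later → 3.
1 is the only step now ready → 1.
6 and 4 are both available; 6 is listed later → 6.
Ready: 4 and 2. 4 is listed later → 4.
8 now also ready, so the ready set is {8, 2}; 8 is listed later → 8.
That leaves 2 as the only ready step → 2.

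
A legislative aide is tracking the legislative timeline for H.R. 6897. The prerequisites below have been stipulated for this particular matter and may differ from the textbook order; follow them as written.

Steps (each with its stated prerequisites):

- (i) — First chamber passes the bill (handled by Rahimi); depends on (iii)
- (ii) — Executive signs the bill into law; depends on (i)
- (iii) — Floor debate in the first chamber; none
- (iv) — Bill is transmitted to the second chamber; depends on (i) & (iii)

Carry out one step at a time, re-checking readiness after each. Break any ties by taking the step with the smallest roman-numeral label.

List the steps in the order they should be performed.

(iii) has no prerequisites → (iii) first.
That leaves (i) as the only ready step → (i).
Now (ii) and (iv) have their prerequisites met. (ii) has the earlier label, so (ii) next.
(iv) needed (i) and (iii), now all done → (iv).

(iii), (i), (ii), (iv)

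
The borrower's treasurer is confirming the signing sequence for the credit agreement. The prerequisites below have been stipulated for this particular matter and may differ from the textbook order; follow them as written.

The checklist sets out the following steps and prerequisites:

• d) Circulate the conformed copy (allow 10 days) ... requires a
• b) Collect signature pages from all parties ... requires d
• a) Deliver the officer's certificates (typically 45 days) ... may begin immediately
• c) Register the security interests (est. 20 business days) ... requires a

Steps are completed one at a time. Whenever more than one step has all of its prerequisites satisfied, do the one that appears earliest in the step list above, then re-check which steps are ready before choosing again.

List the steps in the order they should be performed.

a, d, b, c

a has no prerequisites → a first.
Ready: d and c. d is listed earlier → d.
b now also ready, so the ready set is {b, c}; b is listed earlier → b.
c is the only step now ready → c.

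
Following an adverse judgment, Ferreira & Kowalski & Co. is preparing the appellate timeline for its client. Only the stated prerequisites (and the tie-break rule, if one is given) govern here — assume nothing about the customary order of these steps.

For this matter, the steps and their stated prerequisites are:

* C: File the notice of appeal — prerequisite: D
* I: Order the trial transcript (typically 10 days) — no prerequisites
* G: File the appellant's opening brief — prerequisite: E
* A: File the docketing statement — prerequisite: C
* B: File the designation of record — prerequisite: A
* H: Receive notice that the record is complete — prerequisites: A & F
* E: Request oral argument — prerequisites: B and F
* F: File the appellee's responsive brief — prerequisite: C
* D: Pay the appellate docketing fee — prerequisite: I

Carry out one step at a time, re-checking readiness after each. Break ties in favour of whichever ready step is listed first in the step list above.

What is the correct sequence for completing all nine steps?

Only I has no prerequisites, so it is first.
Next only D has its prerequisites met → D.
Next only C has its prerequisites met → C.
A and F are both available; A is listed earlier → A.
B now also ready, so the ready set is {B, F}; B is listed earlier → B.
F needed C, now all done → F.
H and E are both available; H is listed earlier → H.
Next only E has its prerequisites met → E.
That leaves G as the only ready step → G.

I, D, C, A, B, F, H, E, G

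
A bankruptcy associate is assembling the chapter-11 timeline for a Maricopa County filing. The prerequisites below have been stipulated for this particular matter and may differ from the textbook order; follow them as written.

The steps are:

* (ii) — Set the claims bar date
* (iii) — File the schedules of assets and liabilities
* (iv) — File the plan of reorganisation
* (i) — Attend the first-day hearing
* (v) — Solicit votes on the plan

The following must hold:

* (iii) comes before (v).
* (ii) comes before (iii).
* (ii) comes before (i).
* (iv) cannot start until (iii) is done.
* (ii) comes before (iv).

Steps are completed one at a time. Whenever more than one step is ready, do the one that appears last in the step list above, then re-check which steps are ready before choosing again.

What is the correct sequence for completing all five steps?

(ii) (i) (iii) (v) (iv)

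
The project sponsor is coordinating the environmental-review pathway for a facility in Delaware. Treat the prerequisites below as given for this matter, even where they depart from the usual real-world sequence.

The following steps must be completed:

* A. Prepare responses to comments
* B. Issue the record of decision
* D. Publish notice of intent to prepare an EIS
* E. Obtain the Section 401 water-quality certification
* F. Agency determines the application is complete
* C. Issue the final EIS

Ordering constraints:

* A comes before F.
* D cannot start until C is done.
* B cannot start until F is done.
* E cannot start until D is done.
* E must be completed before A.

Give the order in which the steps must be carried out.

C, D, E, A, F, B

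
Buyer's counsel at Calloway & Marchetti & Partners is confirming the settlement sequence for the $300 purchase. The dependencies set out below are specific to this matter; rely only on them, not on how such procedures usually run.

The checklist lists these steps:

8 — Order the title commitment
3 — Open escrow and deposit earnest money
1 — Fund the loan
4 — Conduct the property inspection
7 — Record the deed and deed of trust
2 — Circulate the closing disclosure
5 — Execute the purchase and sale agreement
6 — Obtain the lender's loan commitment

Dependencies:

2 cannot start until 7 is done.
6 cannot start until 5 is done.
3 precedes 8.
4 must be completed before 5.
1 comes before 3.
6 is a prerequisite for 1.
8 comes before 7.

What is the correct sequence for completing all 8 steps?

4 is the only step with nothing outstanding, so it goes first.
5 needed 4, now all done → 5.
That leaves 6 as the only ready step → 6.
1 needed 6, now all done → 1.
3 needed 1, now all done → 3.
8 needed 3, now all done → 8.
7 needed 8, now all done → 7.
2 is the only step now ready → 2.

4 → 5 → 6 → 1 → 3 → 8 → 7 → 2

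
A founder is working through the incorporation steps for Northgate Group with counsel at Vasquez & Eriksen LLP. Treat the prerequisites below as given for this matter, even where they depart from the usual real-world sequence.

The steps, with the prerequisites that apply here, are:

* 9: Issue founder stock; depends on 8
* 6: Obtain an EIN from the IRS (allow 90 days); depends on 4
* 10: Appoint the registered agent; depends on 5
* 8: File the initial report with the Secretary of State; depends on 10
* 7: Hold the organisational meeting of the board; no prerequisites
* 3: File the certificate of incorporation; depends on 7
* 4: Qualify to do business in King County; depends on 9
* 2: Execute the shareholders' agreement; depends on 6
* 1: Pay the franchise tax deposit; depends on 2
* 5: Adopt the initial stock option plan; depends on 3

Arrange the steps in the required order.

7, 3, 5, 10, 8, 9, 4, 6, 2, 1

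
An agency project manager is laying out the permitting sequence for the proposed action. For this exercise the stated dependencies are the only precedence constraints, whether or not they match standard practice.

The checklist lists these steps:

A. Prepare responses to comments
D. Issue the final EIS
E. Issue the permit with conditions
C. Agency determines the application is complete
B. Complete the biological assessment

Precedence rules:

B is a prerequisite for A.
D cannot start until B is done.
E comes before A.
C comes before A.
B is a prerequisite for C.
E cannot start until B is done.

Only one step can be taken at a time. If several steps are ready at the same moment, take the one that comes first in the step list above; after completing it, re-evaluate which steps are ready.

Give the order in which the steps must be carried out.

B → D → E → C → A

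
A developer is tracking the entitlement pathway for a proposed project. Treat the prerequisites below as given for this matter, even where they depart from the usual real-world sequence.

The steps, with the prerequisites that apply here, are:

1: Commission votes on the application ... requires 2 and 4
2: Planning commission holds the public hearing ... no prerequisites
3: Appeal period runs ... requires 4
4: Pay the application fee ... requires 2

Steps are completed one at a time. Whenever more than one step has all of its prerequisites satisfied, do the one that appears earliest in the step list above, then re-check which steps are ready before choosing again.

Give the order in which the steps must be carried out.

Only 2 has no prerequisites, so it is first.
4 needed 2, now all done → 4.
Now 1 and 3 have their prerequisites met. 1 is listed earlier, so 1 next.
That leaves 3 as the only ready step → 3.

2 → 4 → 1 → 3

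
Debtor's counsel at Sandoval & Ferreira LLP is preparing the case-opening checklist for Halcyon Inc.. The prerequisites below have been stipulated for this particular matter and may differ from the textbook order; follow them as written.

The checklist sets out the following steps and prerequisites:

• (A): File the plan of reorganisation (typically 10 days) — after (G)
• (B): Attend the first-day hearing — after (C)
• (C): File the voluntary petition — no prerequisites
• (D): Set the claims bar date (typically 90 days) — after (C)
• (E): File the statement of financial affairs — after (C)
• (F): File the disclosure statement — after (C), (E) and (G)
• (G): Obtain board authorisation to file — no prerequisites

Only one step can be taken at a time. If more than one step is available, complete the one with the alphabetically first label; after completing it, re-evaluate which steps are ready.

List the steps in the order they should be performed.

Nothing is required for (C) and (G). (C) has the earlier label → (C) first.
Ready: (B), (D), (E) and (G). (B) has the earlier label → (B).
Now (D), (E) and (G) have their prerequisites met. (D) has the earlier label, so (D) next.
(E) and (G) are both available; (E) has the earlier label → (E).
Next only (G) has its prerequisites met → (G).
(A) and (F) are both available; (A) has the earlier label → (A).
(F) needed (C), (E) and (G), now all done → (F).

(C), (B), (D), (E), (G), (A), (F)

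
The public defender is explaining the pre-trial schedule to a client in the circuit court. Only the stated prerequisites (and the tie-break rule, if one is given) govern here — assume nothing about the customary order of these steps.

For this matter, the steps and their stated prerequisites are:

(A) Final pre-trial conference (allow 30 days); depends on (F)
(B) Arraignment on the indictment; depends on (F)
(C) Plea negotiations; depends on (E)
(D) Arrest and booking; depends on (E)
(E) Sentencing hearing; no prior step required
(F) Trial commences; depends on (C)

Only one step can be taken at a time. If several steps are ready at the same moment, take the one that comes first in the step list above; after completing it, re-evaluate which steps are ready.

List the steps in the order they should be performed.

(E), (C), (D), (F), (A), (B)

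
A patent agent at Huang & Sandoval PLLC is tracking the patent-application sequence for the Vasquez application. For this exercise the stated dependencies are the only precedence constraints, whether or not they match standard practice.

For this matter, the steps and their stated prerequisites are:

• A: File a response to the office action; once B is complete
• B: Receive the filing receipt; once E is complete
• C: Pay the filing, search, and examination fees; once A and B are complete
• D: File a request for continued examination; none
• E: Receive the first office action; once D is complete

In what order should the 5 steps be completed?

D, E, B, A, C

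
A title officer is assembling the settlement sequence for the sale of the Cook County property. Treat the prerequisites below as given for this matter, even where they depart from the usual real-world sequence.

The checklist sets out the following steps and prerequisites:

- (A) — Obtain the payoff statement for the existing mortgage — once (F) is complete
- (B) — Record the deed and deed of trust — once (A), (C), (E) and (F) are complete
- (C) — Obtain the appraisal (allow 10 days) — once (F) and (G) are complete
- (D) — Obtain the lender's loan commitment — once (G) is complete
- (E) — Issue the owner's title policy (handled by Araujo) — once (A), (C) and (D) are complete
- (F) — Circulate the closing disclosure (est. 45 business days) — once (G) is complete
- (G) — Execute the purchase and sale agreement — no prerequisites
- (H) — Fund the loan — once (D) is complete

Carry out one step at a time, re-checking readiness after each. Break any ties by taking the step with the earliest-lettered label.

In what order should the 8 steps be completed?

(G) → (D) → (F) → (A) → (C) → (E) → (B) → (H)

Only (G) has no prerequisites, so it is first.
Now (D) and (F) have their prerequisites met. (D) has the earlier label, so (D) next.
(H) now also ready, so the ready set is {(F), (H)}; (F) has the earlier label → (F).
Now (A), (C) and (H) have their prerequisites met. (A) has the earlier label, so (A) next.
Now (C) and (H) have their prerequisites met. (C) has the earlier label, so (C) next.
(E) and (H) are both available; (E) has the earlier label → (E).
(B) now also ready, so the ready set is {(B), (H)}; (B) has the earlier label → (B).
(H) needed (D), now all done → (H).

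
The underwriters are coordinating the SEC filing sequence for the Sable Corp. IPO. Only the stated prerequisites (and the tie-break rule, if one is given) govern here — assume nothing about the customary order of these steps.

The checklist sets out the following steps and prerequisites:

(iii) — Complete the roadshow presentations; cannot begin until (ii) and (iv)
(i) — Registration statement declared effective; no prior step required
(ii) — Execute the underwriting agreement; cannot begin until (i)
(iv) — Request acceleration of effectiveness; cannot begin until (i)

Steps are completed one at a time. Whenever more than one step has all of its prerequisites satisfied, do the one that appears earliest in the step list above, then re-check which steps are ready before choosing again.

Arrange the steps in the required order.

(i), (ii), (iv), (iii)

(i) is the only step with nothing outstanding, so it goes first.
Ready: (ii) and (iv). (ii) is listed earlier → (ii).
(iv) needed (i), now all done → (iv).
That leaves (iii) as the only ready step → (iii).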